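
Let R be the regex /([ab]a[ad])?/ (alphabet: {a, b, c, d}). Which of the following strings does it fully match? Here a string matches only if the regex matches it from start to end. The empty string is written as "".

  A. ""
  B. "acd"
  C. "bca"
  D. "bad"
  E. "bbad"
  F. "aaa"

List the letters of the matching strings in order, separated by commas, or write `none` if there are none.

A, D, F

A → match
B → no match
C → no match
D → match
E → no match
F → match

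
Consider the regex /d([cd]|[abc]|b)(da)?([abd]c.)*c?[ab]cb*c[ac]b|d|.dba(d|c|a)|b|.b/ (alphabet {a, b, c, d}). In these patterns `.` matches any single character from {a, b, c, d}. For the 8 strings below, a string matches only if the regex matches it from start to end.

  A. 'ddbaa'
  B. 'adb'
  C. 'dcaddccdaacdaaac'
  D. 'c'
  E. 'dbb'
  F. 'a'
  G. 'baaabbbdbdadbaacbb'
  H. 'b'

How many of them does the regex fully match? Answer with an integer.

A → match
B → no match
C → no match
D → no match
E → no match
F → no match
G → no match
H → match
Total matched: 2

2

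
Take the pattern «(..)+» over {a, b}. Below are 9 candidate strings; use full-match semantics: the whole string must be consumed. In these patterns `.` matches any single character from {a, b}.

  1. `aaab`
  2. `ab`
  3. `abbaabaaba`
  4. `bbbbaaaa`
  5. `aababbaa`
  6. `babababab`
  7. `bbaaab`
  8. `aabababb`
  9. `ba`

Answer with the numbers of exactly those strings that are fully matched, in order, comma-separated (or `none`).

1, 2, 3, 4, 5, 7, 8, 9

1 → match
2 → match
3 → match
4 → match
5 → match
6 → no match
7 → match
8 → match
9 → match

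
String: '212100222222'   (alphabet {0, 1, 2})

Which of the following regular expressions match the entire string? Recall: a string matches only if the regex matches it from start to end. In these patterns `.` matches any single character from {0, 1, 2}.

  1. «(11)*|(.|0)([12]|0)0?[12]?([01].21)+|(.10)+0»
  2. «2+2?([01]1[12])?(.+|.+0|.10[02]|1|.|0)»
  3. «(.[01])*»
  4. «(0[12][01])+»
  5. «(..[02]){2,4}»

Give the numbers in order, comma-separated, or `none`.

2, 5

1 → no match
2 → match
3 → no match
4 → no match — must start with '0'
5 → match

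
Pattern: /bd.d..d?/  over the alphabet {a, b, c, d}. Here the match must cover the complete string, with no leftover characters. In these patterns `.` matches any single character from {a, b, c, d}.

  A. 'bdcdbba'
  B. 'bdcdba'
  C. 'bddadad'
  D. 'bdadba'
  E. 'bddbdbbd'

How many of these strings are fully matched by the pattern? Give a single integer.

2

A. 'bdcdbba' → no match
B. 'bdcdba' → match
C. 'bddadad' → no match
D. 'bdadba' → match
E. 'bddbdbbd' → no match
Total matched: 2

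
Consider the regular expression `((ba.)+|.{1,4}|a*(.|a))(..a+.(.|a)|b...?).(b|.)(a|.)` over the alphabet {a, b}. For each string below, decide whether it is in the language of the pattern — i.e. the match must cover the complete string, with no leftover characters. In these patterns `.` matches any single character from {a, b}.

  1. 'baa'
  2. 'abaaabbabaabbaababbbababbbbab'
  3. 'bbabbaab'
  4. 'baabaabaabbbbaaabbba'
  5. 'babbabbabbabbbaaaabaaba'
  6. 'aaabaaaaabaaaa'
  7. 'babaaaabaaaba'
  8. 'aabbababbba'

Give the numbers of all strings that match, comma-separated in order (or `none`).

1 → no match
2 → no match
3 → match
4 → no match
5 → match
6 → match
7 → no match
8 → no match

3, 5, 6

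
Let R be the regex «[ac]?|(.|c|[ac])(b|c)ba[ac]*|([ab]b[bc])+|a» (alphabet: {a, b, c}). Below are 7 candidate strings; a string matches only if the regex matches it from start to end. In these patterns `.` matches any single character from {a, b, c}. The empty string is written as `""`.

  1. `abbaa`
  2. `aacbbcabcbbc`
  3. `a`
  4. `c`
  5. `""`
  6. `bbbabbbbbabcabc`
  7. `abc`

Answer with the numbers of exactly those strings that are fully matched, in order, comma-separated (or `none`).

1, 3, 4, 5, 6, 7

1 → match
2 → no match
3 → match
4 → match
5 → match
6 → match
7 → match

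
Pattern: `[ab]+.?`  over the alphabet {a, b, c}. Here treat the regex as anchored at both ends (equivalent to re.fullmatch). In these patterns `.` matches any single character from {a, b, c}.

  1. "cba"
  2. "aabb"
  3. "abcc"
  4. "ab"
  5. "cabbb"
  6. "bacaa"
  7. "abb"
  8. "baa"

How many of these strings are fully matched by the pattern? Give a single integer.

4

1 → no match
2 → match
3 → no match
4 → match
5 → no match
6 → no match
7 → match
8 → match
Total matched: 4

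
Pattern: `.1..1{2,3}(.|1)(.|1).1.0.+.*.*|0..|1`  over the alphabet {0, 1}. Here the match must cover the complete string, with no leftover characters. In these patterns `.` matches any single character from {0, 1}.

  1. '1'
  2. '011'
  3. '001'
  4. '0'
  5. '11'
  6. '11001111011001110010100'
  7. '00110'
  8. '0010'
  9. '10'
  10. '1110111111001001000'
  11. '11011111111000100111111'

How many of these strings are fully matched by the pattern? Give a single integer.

6

1 → match
2 → match
3 → match
4 → no match
5 → no match
6 → match
7 → no match
8 → no match
9 → no match
10 → match
11 → match
Total matched: 6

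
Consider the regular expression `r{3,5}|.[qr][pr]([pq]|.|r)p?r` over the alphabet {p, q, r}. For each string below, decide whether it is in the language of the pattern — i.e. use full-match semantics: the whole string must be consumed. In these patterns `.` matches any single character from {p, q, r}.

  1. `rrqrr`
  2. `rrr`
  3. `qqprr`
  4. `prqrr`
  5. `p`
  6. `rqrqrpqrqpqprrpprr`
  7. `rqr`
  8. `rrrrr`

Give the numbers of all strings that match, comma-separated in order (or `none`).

2, 3, 8

1 → no match
2 → match
3 → match
4 → no match
5 → no match — must end with `r`
6 → no match
7 → no match
8 → match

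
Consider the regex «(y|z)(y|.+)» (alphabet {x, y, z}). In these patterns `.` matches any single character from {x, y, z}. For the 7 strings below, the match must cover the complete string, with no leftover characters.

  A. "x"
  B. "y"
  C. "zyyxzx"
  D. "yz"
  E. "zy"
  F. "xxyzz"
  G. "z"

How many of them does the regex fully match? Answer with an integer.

3

A → no match
B → no match
C → match
D → match
E → match
F → no match
G → no match
Total matched: 3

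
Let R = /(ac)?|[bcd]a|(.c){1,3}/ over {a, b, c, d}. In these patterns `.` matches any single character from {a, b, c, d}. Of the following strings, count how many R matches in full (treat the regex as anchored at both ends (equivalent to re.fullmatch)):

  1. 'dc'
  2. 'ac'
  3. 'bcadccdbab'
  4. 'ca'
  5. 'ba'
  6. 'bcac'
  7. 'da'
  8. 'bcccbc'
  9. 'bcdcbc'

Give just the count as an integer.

8

1 → match
2 → match
3 → no match
4 → match
5 → match
6 → match
7 → match
8 → match
9 → match
Total matched: 8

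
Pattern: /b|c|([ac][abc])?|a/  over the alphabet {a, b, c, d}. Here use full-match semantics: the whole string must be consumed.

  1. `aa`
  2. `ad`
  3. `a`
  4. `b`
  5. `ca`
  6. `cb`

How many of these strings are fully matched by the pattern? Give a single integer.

1 → match
2 → no match
3 → match
4 → match
5 → match
6 → match
Total matched: 5

5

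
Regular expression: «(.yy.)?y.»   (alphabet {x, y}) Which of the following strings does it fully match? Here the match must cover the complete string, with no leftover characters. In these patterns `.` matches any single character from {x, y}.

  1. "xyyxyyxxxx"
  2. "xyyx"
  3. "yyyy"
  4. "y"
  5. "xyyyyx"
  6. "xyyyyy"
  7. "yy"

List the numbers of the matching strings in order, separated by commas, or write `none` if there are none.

5, 6, 7

1. "xyyxyyxxxx" → no match
2. "xyyx" → no match
3. "yyyy" → no match
4. "y" → no match
5. "xyyyyx" → match
6. "xyyyyy" → match
7. "yy" → match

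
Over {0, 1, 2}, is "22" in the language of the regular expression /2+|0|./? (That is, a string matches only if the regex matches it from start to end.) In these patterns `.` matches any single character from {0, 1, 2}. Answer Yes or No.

Yes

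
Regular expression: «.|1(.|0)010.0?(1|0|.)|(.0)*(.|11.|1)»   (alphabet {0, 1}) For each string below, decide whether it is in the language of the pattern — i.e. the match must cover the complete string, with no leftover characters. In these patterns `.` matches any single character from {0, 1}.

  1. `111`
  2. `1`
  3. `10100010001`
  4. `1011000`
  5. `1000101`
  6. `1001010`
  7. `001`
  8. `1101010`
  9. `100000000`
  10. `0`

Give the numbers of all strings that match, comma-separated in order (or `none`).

1 → match
2 → match
3 → match
4 → no match
5 → match
6 → match
7 → match
8 → match
9 → match
10 → match

1, 2, 3, 5, 6, 7, 8, 9, 10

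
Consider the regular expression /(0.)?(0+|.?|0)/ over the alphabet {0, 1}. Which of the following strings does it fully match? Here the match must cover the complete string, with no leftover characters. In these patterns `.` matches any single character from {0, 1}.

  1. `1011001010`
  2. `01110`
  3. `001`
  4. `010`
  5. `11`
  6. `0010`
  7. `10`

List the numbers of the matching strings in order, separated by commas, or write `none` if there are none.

1 → no match
2 → no match
3 → match
4 → match
5 → no match
6 → no match
7 → no match

3, 4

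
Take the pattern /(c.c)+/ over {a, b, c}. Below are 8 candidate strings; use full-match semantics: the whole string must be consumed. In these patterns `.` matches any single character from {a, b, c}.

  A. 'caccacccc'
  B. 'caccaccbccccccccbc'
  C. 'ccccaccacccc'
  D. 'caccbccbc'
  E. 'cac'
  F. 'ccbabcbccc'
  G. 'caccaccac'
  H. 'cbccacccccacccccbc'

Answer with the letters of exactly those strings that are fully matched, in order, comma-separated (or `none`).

A, B, C, D, E, G, H

A. 'caccacccc' → match
B → match
C. 'ccccaccacccc' → match
D. 'caccbccbc' → match
E. 'cac' → match
F. 'ccbabcbccc' → no match
G. 'caccaccac' → match
H → match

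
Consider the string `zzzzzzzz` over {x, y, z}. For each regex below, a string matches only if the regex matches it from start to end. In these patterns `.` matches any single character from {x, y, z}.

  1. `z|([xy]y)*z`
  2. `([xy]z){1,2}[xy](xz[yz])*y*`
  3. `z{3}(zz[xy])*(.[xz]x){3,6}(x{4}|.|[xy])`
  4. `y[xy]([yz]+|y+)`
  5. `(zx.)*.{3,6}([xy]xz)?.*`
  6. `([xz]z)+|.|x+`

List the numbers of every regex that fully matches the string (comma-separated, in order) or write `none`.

5, 6

1 → no match
2 → no match
3 → no match
4 → no match — must start with `y`
5 → match
6 → match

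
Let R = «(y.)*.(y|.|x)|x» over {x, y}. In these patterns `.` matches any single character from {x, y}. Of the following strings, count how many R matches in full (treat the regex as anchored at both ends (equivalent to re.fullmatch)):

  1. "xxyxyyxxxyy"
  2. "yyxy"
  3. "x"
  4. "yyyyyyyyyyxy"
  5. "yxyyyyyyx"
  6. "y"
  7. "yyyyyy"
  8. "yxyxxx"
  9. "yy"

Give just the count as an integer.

6

1 → no match
2 → match
3 → match
4 → match
5 → no match
6 → no match
7 → match
8 → match
9 → match
Total matched: 6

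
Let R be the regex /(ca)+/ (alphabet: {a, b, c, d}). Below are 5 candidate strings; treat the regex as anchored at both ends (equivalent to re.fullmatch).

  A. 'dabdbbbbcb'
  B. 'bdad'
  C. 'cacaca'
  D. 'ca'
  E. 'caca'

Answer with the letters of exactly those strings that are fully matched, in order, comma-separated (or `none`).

A → no match — must start with 'ca'
B → no match — must start with 'ca'
C → match
D → match
E → match

C, D, E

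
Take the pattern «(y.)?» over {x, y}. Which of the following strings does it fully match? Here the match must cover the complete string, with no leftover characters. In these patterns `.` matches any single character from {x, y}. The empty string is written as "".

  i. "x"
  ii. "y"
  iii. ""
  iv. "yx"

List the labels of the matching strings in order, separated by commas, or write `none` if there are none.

iii, iv

i → no match
ii → no match
iii → match
iv → match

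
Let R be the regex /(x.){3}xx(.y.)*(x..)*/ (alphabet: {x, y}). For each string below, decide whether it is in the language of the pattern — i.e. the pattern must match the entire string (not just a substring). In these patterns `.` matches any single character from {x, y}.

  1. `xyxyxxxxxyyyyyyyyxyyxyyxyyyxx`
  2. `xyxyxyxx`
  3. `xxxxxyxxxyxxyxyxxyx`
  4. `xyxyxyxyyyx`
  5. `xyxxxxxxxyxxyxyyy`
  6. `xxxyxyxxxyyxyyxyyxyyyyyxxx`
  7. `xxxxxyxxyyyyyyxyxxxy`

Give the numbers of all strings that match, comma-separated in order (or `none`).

2, 5, 6, 7

1 → no match
2 → match
3 → no match
4 → no match
5 → match
6 → match
7 → match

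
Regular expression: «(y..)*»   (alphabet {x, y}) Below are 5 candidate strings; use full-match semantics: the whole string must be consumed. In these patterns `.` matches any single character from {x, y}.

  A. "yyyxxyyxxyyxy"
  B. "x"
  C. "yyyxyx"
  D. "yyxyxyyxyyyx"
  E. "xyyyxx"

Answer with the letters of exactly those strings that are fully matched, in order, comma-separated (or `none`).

A → no match
B. "x" → no match
C. "yyyxyx" → no match
D. "yyxyxyyxyyyx" → match
E. "xyyyxx" → no match

D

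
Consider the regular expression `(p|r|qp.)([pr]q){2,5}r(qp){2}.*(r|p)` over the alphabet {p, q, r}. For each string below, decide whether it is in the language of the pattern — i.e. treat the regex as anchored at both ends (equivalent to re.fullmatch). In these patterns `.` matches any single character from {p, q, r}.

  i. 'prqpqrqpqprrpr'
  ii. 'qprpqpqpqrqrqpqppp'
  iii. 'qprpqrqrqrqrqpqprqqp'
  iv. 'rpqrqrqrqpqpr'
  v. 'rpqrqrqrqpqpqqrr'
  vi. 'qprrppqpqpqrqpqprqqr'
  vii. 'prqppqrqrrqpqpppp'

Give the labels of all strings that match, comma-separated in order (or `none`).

i → match
ii → match
iii → match
iv → match
v → match
vi → no match
vii → no match

i, ii, iii, iv, v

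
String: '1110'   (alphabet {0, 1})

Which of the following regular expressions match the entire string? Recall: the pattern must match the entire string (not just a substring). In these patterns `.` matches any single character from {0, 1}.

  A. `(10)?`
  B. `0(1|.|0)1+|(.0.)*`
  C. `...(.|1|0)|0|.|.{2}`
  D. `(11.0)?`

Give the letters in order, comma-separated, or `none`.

A → no match
B → no match
C → match
D → match

C, D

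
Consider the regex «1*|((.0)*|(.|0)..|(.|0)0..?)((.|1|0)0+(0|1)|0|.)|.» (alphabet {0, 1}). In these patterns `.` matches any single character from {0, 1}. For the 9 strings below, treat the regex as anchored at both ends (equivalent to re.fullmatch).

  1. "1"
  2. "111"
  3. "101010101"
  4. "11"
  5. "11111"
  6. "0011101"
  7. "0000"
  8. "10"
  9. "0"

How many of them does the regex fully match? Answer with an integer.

8

1 → match
2 → match
3 → match
4 → match
5 → match
6 → match
7 → match
8 → no match
9 → match
Total matched: 8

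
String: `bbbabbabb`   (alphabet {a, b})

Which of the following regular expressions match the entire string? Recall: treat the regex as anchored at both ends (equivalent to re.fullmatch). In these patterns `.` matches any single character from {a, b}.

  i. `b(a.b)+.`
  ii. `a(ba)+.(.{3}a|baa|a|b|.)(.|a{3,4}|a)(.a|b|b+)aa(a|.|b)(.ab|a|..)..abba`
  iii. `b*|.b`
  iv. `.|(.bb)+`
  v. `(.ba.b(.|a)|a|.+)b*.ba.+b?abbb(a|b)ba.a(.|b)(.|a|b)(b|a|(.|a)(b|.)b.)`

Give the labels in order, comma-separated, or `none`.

iv

i → no match — must start with `ba`
ii → no match — must start with `aba`
iii → no match
iv → match
v → no match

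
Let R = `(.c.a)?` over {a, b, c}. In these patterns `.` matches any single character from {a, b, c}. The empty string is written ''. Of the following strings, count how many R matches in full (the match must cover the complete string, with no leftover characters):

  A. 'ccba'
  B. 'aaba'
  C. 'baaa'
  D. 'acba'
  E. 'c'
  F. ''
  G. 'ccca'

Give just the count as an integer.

A. 'ccba' → match
B. 'aaba' → no match
C. 'baaa' → no match
D. 'acba' → match
E. 'c' → no match
F. '' → match
G. 'ccca' → match
Total matched: 4

4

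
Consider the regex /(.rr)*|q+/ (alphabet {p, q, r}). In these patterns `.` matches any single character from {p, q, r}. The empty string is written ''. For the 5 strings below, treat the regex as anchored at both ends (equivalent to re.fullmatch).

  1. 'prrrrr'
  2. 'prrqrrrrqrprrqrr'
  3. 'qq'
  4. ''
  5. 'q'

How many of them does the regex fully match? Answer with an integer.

4

1 → match
2 → no match
3 → match
4 → match
5 → match
Total matched: 4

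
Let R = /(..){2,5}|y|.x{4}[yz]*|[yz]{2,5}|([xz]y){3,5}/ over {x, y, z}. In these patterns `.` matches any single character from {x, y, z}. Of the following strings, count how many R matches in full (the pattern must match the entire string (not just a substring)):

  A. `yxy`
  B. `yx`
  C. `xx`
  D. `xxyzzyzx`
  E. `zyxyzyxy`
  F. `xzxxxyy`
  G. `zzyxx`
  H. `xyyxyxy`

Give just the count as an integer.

A → no match
B → no match
C → no match
D → match
E → match
F → no match
G → no match
H → no match
Total matched: 2

2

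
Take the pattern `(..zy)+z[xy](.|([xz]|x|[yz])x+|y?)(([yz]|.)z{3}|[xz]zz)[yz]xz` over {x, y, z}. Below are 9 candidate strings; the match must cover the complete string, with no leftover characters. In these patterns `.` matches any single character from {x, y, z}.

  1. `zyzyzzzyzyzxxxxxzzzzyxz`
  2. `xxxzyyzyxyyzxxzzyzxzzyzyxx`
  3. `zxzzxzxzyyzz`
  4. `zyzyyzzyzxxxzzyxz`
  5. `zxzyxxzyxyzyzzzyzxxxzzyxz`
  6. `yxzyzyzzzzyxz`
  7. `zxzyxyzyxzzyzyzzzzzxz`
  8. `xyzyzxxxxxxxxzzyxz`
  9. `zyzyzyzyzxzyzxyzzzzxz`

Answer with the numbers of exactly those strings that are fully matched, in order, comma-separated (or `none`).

1 → match
2 → no match — must end with `xz`
3. `zxzzxzxzyyzz` → no match — must end with `xz`
4 → match
5 → match
6 → match
7 → match
8 → match
9 → match

1, 4, 5, 6, 7, 8, 9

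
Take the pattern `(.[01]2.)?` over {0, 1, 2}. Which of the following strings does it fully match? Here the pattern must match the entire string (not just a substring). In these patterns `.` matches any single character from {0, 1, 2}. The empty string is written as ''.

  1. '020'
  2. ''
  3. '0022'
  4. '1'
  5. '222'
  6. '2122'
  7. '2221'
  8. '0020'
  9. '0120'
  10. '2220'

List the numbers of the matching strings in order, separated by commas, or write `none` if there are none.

2, 3, 6, 8, 9

1. '020' → no match
2. '' → match
3. '0022' → match
4. '1' → no match
5. '222' → no match
6. '2122' → match
7. '2221' → no match
8. '0020' → match
9. '0120' → match
10. '2220' → no match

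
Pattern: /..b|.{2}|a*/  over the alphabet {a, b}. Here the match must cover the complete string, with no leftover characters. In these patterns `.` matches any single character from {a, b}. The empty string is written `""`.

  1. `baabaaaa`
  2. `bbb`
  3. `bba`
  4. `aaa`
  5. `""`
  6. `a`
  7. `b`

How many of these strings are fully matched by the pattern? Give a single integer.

4

1. `baabaaaa` → no match
2. `bbb` → match
3. `bba` → no match
4. `aaa` → match
5. `""` → match
6. `a` → match
7. `b` → no match
Total matched: 4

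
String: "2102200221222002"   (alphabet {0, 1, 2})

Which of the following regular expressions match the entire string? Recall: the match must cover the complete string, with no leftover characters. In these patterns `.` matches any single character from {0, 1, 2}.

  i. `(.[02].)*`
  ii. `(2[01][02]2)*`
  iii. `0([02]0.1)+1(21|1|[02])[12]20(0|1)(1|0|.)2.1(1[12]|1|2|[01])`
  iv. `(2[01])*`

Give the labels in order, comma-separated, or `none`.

i → no match
ii → match
iii → no match — must start with "0"
iv → no match

ii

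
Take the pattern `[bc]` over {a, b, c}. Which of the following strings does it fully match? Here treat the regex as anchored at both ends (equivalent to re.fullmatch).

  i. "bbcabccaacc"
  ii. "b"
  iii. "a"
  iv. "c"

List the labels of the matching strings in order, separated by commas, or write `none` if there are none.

ii, iv

i → no match
ii → match
iii → no match
iv → match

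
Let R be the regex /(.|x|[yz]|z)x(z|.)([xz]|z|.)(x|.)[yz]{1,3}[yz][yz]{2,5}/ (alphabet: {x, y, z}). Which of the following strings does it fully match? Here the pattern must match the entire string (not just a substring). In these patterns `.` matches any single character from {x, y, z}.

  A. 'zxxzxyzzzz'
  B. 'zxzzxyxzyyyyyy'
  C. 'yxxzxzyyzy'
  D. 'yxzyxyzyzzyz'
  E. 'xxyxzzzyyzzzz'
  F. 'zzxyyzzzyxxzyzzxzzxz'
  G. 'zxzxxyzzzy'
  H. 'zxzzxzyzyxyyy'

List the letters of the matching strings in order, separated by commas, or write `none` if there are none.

A → match
B → no match
C → match
D → match
E → match
F → no match
G → match
H → no match

A, C, D, E, G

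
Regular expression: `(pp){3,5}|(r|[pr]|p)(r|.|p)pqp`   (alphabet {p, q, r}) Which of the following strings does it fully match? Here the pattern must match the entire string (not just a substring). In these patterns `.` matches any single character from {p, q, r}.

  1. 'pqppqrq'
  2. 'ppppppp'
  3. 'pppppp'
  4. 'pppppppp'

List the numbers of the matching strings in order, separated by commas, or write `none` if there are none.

1. 'pqppqrq' → no match
2. 'ppppppp' → no match
3. 'pppppp' → match
4. 'pppppppp' → match

3, 4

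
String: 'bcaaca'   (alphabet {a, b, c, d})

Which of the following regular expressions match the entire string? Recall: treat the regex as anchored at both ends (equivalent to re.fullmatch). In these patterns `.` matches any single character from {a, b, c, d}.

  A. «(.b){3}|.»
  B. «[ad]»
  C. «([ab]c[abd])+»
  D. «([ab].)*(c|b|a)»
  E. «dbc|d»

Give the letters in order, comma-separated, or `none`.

C

A → no match
B → no match
C → match
D → no match
E → no match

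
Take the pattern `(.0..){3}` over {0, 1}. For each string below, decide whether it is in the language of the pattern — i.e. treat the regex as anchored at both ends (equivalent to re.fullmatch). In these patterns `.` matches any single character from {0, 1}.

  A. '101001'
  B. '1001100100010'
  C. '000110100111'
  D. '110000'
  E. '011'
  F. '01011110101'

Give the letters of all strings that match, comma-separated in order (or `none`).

A → no match
B → no match
C → no match
D → no match
E → no match
F → no match

none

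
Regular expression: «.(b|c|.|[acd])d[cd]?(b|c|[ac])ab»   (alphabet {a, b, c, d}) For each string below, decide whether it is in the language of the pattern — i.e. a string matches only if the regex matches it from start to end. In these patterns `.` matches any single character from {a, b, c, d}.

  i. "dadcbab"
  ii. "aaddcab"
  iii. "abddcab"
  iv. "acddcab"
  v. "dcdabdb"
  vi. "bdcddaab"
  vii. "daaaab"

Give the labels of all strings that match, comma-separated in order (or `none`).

i, ii, iii, iv

i → match
ii → match
iii → match
iv → match
v → no match — must end with "ab"
vi → no match
vii → no match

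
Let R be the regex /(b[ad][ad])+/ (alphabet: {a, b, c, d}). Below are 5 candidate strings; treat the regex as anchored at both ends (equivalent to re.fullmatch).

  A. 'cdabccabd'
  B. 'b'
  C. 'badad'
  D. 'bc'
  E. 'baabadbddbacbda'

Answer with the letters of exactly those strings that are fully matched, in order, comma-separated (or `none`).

A. 'cdabccabd' → no match — must start with 'b'
B. 'b' → no match
C. 'badad' → no match
D. 'bc' → no match
E → no match

none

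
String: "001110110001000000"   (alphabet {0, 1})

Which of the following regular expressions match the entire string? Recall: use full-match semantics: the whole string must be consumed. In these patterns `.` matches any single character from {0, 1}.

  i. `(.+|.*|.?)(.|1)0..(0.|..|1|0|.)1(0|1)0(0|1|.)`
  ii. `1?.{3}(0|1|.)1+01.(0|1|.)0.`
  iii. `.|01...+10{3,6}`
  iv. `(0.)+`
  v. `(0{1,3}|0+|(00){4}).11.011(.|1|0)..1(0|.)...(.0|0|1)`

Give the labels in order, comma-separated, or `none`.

v

i → no match
ii → no match
iii → no match
iv → no match
v → match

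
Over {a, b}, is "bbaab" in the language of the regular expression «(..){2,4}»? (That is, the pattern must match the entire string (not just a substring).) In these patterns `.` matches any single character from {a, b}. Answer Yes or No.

No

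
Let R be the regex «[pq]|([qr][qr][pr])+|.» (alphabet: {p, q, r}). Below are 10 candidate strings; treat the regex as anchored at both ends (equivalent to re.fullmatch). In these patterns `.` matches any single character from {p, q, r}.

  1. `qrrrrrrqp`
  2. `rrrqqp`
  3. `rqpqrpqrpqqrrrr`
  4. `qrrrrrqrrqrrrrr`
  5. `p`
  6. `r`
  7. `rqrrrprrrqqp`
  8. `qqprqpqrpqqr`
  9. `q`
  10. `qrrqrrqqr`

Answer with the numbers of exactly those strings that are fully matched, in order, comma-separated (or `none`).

1 → match
2 → match
3 → match
4 → match
5 → match
6 → match
7 → match
8 → match
9 → match
10 → match

1, 2, 3, 4, 5, 6, 7, 8, 9, 10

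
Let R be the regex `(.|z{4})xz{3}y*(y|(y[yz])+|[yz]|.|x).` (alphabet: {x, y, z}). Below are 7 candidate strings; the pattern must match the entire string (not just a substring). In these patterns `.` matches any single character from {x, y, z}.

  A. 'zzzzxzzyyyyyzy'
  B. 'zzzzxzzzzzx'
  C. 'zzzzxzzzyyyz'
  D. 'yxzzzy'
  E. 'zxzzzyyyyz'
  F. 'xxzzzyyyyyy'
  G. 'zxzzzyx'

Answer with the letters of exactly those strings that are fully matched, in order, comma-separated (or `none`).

A → no match
B → no match
C → match
D → no match
E → match
F → match
G → match

C, E, F, G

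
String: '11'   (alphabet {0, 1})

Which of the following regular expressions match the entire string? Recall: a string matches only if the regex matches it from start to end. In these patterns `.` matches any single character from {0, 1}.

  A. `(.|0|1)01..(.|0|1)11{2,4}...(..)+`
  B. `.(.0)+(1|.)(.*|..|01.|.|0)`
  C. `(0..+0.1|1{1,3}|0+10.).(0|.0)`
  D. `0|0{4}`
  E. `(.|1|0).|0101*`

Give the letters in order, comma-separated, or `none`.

E

A → no match
B → no match
C → no match — must end with '0'
D → no match — must start with '0'
E → match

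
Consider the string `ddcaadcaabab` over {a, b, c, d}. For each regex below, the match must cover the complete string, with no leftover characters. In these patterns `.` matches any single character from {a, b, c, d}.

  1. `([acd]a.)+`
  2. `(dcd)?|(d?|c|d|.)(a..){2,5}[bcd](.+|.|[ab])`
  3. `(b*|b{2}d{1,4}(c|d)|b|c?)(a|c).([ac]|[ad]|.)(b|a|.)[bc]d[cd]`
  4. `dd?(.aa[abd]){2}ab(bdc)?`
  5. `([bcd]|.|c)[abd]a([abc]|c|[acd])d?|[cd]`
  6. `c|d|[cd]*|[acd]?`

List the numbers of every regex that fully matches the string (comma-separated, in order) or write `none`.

4

1 → no match
2 → no match
3 → no match
4 → match
5 → no match
6 → no match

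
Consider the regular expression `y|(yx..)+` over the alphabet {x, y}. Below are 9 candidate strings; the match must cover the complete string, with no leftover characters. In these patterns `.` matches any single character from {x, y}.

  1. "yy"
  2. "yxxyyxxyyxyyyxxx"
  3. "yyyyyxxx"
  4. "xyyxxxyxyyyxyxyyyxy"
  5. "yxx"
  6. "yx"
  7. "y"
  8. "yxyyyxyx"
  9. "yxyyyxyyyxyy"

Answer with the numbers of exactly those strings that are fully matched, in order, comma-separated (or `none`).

2, 7, 8, 9

1 → no match
2 → match
3 → no match
4 → no match
5 → no match
6 → no match
7 → match
8 → match
9 → match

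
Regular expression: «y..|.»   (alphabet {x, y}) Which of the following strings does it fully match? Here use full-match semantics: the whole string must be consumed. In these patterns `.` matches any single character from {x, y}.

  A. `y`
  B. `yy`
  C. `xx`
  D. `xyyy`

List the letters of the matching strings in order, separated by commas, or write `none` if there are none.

A

A → match
B → no match
C → no match
D → no match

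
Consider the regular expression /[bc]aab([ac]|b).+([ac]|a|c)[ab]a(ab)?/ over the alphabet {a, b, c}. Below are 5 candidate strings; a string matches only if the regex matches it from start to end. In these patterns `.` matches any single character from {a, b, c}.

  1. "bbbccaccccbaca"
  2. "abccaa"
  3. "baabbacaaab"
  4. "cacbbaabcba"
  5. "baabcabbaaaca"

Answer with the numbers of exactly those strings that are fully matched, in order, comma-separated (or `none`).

1 → no match
2 → no match
3 → match
4 → no match
5 → no match

3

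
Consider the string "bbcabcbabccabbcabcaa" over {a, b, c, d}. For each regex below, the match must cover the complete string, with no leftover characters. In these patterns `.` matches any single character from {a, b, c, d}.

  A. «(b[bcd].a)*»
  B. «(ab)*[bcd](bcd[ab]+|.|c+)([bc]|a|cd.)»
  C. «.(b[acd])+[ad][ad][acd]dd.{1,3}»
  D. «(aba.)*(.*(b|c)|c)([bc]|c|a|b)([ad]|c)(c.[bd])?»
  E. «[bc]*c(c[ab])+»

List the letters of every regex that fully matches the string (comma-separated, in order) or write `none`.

A → match
B → no match
C → no match
D → match
E → no match

A, D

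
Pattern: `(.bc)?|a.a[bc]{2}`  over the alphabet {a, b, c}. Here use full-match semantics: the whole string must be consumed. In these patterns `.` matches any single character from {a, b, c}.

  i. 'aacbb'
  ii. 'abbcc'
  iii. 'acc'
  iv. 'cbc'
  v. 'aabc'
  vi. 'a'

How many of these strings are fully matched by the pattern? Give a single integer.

i → no match
ii → no match
iii → no match
iv → match
v → no match
vi → no match
Total matched: 1

1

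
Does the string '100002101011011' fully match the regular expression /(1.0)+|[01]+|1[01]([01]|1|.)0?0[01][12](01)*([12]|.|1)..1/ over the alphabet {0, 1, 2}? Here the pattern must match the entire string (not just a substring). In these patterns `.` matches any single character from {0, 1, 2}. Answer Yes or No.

No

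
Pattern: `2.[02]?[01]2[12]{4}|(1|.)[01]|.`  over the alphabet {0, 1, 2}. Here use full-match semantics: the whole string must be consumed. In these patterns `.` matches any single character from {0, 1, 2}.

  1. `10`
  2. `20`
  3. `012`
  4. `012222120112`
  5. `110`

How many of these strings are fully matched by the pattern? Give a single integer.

1 → match
2 → match
3 → no match
4 → no match
5 → no match
Total matched: 2

2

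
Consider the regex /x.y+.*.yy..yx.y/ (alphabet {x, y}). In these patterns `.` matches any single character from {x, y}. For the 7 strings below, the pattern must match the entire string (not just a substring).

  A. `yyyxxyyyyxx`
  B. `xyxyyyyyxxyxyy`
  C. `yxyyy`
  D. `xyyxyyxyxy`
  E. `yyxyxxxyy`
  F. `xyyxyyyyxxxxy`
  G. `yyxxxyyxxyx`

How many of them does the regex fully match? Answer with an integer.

A → no match — must start with `x`
B → no match
C → no match — must start with `x`
D → no match
E → no match — must start with `x`
F → no match
G → no match — must start with `x`
Total matched: 0

0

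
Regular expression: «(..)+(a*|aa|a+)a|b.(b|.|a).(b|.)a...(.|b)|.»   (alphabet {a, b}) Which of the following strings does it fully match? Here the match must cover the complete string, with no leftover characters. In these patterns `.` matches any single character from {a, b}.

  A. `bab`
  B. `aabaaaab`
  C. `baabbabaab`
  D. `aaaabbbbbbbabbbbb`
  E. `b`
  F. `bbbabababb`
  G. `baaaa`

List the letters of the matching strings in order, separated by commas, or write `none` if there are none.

A → no match
B → no match
C → match
D → no match
E → match
F → match
G → match

C, E, F, G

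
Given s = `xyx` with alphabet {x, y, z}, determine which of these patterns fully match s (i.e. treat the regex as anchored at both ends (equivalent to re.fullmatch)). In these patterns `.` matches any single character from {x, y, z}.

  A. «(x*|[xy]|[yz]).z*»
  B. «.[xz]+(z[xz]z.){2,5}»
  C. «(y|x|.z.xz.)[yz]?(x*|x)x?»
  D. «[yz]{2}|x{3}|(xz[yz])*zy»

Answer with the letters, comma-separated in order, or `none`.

A → no match
B → no match
C → match
D → no match

C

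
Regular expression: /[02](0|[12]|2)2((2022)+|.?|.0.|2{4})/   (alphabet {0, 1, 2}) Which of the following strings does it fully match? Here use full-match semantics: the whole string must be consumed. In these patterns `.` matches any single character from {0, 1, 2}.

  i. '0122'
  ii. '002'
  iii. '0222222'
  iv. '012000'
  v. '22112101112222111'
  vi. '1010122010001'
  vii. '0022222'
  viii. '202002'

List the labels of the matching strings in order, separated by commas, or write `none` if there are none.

i → match
ii → match
iii → match
iv → match
v → no match
vi → no match
vii → match
viii → match

i, ii, iii, iv, vii, viii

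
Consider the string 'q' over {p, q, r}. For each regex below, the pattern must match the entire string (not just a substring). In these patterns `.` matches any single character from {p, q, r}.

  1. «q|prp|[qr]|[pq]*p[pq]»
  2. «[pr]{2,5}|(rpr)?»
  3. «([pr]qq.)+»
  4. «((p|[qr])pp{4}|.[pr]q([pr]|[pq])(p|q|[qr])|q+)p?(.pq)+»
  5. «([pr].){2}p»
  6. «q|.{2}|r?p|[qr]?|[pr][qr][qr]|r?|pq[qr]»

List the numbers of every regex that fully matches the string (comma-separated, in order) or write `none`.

1, 6

1 → match
2 → no match
3 → no match
4 → no match — must end with 'pq'
5 → no match — must end with 'p'
6 → match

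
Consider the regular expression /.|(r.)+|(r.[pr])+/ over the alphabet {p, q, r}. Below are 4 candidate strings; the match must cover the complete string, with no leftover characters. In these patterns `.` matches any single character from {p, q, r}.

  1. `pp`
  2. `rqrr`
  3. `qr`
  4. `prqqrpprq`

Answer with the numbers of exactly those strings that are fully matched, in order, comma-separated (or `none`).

2

1 → no match
2 → match
3 → no match
4 → no match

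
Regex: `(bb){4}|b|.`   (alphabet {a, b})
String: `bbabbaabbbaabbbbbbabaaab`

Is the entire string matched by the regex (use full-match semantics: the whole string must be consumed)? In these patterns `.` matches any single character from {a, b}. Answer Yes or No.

No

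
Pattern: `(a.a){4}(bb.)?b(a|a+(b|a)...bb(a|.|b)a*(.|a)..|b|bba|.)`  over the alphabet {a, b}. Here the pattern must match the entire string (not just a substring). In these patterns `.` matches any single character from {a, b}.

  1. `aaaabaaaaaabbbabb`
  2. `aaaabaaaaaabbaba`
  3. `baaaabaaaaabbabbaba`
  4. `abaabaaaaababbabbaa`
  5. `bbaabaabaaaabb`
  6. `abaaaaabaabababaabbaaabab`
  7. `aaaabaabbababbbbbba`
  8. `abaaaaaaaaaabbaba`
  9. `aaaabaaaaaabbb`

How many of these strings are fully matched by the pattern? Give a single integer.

1 → no match
2 → no match
3 → no match — must start with `a`
4 → no match
5 → no match — must start with `a`
6 → no match
7 → no match
8 → match
9 → no match
Total matched: 1

1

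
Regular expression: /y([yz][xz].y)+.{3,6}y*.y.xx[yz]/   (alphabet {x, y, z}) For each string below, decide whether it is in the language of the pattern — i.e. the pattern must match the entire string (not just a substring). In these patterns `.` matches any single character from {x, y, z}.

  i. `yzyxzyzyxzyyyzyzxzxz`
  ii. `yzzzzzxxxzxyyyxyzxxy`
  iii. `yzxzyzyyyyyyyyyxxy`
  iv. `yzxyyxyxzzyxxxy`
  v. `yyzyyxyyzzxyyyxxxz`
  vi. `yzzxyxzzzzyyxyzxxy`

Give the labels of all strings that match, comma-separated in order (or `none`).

i → no match
ii → no match
iii → match
iv → match
v → match
vi → match

iii, iv, v, vi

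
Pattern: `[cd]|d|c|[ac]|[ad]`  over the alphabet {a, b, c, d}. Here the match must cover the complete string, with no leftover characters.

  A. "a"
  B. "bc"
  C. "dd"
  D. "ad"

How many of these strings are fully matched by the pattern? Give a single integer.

A → match
B → no match
C → no match
D → no match
Total matched: 1

1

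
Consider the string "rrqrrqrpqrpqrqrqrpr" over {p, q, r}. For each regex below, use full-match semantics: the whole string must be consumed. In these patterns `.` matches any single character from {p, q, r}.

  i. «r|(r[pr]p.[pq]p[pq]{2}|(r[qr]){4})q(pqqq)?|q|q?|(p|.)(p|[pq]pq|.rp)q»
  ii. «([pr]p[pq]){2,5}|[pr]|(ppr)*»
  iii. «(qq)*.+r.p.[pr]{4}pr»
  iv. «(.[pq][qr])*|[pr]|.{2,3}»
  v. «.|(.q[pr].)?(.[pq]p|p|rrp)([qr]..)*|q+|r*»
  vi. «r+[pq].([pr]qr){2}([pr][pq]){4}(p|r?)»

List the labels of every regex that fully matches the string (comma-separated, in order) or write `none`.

vi

i → no match
ii → no match
iii → no match
iv → no match
v → no match
vi → match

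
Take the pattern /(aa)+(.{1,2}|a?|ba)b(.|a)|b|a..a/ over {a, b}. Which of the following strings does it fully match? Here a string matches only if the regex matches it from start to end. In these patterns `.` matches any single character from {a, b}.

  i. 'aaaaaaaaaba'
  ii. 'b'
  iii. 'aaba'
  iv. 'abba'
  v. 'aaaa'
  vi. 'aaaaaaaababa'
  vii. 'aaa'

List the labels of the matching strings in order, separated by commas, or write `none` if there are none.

i → match
ii → match
iii → match
iv → match
v → match
vi → match
vii → no match

i, ii, iii, iv, v, vi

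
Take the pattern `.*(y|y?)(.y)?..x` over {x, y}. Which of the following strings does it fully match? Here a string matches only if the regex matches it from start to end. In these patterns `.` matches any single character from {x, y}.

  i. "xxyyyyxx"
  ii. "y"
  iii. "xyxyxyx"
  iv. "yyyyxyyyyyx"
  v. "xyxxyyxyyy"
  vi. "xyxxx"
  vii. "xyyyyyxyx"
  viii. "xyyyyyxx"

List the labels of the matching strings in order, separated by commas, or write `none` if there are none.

i → match
ii → no match — must end with "x"
iii → match
iv → match
v → no match — must end with "x"
vi → match
vii → match
viii → match

i, iii, iv, vi, vii, viii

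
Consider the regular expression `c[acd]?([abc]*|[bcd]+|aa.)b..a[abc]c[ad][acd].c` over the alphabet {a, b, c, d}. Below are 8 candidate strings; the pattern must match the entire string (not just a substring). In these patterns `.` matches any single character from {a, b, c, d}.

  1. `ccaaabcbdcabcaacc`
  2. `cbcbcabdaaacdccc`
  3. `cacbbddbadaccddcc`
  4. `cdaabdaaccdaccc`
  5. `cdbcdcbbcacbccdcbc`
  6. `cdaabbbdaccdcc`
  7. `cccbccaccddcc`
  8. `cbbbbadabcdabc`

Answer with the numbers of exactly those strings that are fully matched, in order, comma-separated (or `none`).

1, 2, 3, 7, 8

1 → match
2 → match
3 → match
4 → no match
5 → no match
6 → no match
7 → match
8 → match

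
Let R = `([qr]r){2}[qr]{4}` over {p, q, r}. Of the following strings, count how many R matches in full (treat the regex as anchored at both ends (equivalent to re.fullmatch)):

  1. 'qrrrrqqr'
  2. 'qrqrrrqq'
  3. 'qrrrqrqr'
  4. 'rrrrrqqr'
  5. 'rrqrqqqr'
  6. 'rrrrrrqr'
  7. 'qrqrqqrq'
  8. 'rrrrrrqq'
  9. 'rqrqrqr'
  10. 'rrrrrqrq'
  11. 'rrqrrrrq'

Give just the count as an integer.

10

1. 'qrrrrqqr' → match
2. 'qrqrrrqq' → match
3. 'qrrrqrqr' → match
4. 'rrrrrqqr' → match
5. 'rrqrqqqr' → match
6. 'rrrrrrqr' → match
7. 'qrqrqqrq' → match
8. 'rrrrrrqq' → match
9. 'rqrqrqr' → no match
10. 'rrrrrqrq' → match
11. 'rrqrrrrq' → match
Total matched: 10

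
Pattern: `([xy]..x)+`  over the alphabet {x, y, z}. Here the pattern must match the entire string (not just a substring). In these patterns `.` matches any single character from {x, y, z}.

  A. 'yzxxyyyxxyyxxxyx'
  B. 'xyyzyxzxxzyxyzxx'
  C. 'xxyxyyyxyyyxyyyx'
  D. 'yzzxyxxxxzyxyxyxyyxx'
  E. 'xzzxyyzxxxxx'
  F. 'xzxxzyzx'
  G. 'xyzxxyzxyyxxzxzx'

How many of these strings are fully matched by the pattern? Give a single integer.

4

A → match
B → no match
C → match
D → match
E → match
F → no match
G → no match
Total matched: 4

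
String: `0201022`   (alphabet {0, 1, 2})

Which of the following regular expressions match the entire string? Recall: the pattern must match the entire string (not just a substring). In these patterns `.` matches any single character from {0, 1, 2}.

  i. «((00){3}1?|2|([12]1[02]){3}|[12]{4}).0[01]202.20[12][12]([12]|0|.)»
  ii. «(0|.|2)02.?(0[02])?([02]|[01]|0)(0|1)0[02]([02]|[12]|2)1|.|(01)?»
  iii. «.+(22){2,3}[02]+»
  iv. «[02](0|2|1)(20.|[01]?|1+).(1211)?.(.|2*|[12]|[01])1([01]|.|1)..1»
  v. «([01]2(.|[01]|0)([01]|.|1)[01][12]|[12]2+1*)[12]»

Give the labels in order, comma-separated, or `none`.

v

i → no match
ii → no match
iii → no match
iv → no match — must end with `1`
v → match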